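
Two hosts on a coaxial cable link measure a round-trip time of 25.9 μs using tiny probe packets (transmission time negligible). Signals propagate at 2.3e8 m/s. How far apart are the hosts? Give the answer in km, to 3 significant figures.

2.98 km

One-way propagation = RTT/2 = 12.95 μs.
d = s × t = 2.3e+08 × 1.295e-05 = 2.98 km.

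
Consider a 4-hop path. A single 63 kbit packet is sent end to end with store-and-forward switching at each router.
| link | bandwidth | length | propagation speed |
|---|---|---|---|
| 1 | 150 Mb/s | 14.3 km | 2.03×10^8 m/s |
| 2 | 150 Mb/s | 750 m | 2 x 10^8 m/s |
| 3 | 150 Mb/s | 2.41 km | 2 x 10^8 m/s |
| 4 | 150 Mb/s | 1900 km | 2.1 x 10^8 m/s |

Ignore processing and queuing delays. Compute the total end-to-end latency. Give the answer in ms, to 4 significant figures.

10.81 ms

L = 63000 bits.
Transmission delay per hop = L/R = 63000/150000000 = 0.42 ms; 4 hops → 1.68 ms.
Propagation delays (d/s per hop): 0.0704433, 0.00375, 0.01205, 9.04762 ms; sum = 9.13386 ms.
End-to-end = 10.81 ms.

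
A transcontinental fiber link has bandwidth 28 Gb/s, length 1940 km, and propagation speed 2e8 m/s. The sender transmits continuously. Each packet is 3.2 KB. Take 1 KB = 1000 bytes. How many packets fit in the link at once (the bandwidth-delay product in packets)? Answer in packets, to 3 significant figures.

Propagation delay = 1940000 / 200000000 = 0.0097 s.
BDP = R × t_prop = 28000000000 × 0.0097 = 271600000 bits.
In packets of 25600 bits: 10600 packets.

10600 packets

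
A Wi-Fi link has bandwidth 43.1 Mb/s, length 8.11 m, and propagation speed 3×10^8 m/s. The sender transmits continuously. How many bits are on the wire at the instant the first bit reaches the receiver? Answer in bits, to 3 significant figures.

Propagation delay = 8.11 / 300000000 = 2.70333e-08 s.
BDP = R × t_prop = 43100000 × 2.70333e-08 = 1.16514 bits.

1.17 bits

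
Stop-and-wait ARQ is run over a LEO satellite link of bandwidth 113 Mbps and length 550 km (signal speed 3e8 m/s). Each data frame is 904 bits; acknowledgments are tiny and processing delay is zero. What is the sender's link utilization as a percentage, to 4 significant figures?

0.2177 %

t_tx = L/R = 904/113000000 = 8e-06 s.
t_prop = 550000/300000000 = 0.00183333 s; RTT = 0.00366667 s.
Cycle = t_tx + RTT = 0.00367467 s.
Utilization = t_tx / cycle = 8e-06/0.00367467 = 0.2177 %.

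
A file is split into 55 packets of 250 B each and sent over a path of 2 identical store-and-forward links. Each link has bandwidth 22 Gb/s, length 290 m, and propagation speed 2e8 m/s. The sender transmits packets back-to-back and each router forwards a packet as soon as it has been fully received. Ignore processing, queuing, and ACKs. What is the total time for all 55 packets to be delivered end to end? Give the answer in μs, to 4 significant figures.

Per-hop transmission t_tx = L/R = 2000/22000000000 = 0.0909091 μs.
Per-hop propagation t_prop = 290/200000000 = 1.45 μs.
Pipeline fill: first packet needs 2·t_tx to clear all hops; remaining 54 packets each add one t_tx.
Total = (2+55-1)·t_tx + 2·t_prop = 56·0.0909091 + 2·1.45 = 7.991 μs.

7.991 μs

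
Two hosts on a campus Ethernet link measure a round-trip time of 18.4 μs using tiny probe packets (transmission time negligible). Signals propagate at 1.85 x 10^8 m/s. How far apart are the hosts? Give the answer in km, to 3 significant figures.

1.70 km

One-way propagation = RTT/2 = 9.2 μs.
d = s × t = 185000000 × 9.2e-06 = 1.70 km.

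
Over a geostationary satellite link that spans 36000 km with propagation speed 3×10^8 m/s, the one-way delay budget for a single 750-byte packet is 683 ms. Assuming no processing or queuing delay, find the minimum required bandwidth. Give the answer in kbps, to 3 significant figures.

L = 6000 bits.
Propagation delay = 36000000 / 300000000 = 120 ms.
Transmission budget = 683 − 120 = 563 ms.
R ≥ L / t_tx = 6000 bits / 0.563 s = 10.7 kbps.

10.7 kbps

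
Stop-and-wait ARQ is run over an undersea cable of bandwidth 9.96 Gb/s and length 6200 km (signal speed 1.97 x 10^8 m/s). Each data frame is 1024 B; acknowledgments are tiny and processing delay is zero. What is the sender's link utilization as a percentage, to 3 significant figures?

0.00131 %

t_tx = L/R = 8192/9960000000 = 8.2249e-07 s.
t_prop = 6200000/197000000 = 0.0314721 s; RTT = 0.0629442 s.
Cycle = t_tx + RTT = 0.062945 s.
Utilization = t_tx / cycle = 8.2249e-07/0.062945 = 0.00131 %.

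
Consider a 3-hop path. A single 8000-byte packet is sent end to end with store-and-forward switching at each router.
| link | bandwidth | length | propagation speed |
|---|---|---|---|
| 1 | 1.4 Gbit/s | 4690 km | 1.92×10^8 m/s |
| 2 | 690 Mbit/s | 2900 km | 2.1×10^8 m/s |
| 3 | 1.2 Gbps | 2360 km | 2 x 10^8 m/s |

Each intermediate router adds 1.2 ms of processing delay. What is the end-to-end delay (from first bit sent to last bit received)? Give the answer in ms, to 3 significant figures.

52.6 ms

L = 8000 × 8 = 64000 bits.
Transmission delays (L/R per hop): 0.0457143, 0.0927536, 0.0533333 ms; sum = 0.191801 ms.
Propagation delays (d/s per hop): 24.4271, 13.8095, 11.8 ms; sum = 50.0366 ms.
Processing at 2 router(s): 2 × 1.2 ms = 2.4 ms.
End-to-end = 52.6 ms.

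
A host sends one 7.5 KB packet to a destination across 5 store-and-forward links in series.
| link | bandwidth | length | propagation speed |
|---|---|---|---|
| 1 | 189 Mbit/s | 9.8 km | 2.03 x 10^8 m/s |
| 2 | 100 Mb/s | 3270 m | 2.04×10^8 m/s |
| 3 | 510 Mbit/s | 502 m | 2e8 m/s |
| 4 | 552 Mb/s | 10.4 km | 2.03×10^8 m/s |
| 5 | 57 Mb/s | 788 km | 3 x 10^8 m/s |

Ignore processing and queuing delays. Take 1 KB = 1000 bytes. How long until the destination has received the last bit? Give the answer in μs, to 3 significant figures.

4940 μs

L = 60000 bits.
Transmission delays (L/R per hop): 317.46, 600, 117.647, 108.696, 1052.63 μs; sum = 2196.43 μs.
Propagation delays (d/s per hop): 48.2759, 16.0294, 2.51, 51.2315, 2626.67 μs; sum = 2744.71 μs.
End-to-end = 4940 μs.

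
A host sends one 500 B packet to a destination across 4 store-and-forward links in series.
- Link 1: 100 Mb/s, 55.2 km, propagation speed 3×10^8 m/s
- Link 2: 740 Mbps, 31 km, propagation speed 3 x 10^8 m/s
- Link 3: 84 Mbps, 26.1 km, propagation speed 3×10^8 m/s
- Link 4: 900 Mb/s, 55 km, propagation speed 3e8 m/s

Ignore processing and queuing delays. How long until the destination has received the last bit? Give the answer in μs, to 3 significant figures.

L = 500 × 8 = 4000 bits.
Transmission delays (L/R per hop): 40, 5.40541, 47.619, 4.44444 μs; sum = 97.4689 μs.
Propagation delays (d/s per hop): 184, 103.333, 87, 183.333 μs; sum = 557.667 μs.
End-to-end = 655 μs.

655 μs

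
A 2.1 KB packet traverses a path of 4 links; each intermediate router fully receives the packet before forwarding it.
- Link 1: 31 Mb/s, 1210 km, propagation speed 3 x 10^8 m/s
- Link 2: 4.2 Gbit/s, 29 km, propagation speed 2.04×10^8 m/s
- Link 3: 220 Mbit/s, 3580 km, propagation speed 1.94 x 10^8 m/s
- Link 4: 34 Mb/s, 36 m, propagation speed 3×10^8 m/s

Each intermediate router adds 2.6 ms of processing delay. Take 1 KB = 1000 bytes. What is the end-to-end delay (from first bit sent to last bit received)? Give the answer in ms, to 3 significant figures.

L = 16800 bits.
Transmission delays (L/R per hop): 0.541935, 0.004, 0.0763636, 0.494118 ms; sum = 1.11642 ms.
Propagation delays (d/s per hop): 4.03333, 0.142157, 18.4536, 0.00012 ms; sum = 22.6292 ms.
Processing at 3 router(s): 3 × 2.6 ms = 7.8 ms.
End-to-end = 31.5 ms.

31.5 ms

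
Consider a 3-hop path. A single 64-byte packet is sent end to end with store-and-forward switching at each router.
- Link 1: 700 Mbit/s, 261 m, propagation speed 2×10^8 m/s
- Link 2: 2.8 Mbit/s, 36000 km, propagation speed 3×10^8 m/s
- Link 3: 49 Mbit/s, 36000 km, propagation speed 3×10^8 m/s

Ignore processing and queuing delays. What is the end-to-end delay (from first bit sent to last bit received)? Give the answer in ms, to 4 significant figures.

L = 64 × 8 = 512 bits.
Transmission delays (L/R per hop): 0.000731429, 0.182857, 0.010449 ms; sum = 0.194038 ms.
Propagation delays (d/s per hop): 0.001305, 120, 120 ms; sum = 240.001 ms.
End-to-end = 240.2 ms.

240.2 ms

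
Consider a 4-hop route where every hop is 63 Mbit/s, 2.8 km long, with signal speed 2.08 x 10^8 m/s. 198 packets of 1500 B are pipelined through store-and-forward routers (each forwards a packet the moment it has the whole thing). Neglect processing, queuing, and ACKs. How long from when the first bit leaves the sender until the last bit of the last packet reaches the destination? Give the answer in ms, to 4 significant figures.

Per-hop transmission t_tx = L/R = 12000/63000000 = 0.190476 ms.
Per-hop propagation t_prop = 2800/208000000 = 0.0134615 ms.
Pipeline fill: first packet needs 4·t_tx to clear all hops; remaining 197 packets each add one t_tx.
Total = (4+198-1)·t_tx + 4·t_prop = 201·0.190476 + 4·0.0134615 = 38.34 ms.

38.34 ms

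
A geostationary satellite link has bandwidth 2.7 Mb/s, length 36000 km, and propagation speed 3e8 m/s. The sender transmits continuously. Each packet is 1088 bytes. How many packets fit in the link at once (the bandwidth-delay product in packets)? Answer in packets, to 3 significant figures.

Propagation delay = 36000000 / 300000000 = 0.12 s.
BDP = R × t_prop = 2700000 × 0.12 = 324000 bits.
In packets of 8704 bits: 37.2 packets.

37.2 packets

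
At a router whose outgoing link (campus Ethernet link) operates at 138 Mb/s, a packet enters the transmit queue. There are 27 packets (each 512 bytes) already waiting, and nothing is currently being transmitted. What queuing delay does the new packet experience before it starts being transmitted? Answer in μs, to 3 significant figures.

801 μs

Each queued packet: L/R = 4096/138000000 = 29.6812 μs.
27 queued → 801.391 μs.
Queuing delay = 801 μs.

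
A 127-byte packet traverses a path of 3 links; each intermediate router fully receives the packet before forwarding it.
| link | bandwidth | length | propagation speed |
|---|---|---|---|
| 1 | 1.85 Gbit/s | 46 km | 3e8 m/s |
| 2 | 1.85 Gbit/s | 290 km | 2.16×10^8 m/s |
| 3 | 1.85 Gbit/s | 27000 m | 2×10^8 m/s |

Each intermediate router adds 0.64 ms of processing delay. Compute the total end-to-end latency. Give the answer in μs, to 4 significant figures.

L = 127 × 8 = 1016 bits.
Transmission delay per hop = L/R = 1016/1850000000 = 0.549189 μs; 3 hops → 1.64757 μs.
Propagation delays (d/s per hop): 153.333, 1342.59, 135 μs; sum = 1630.93 μs.
Processing at 2 router(s): 2 × 0.64 ms = 1280 μs.
End-to-end = 2913 μs.

2913 μs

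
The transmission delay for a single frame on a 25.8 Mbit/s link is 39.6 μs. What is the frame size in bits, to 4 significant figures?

1022 bits

L = R × t_tx = 25800000 b/s × 3.96e-05 s = 1021.68 bits.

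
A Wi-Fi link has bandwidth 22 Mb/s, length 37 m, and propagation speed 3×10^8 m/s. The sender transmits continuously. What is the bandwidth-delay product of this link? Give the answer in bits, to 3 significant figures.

2.71 bits

Propagation delay = 37 / 300000000 = 1.23333e-07 s.
BDP = R × t_prop = 22000000 × 1.23333e-07 = 2.71333 bits.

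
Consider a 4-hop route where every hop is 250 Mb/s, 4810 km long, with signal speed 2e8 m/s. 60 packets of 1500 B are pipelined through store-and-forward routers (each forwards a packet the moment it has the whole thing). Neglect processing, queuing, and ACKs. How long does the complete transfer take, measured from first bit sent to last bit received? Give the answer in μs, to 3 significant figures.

Per-hop transmission t_tx = L/R = 12000/250000000 = 48 μs.
Per-hop propagation t_prop = 4810000/200000000 = 24050 μs.
Pipeline fill: first packet needs 4·t_tx to clear all hops; remaining 59 packets each add one t_tx.
Total = (4+60-1)·t_tx + 4·t_prop = 63·48 + 4·24050 = 99200 μs.

99200 μs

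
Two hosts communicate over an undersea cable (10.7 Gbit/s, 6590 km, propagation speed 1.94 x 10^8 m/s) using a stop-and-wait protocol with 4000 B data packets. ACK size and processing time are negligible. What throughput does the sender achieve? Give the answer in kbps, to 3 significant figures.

t_tx = L/R = 32000/10700000000 = 2.99065e-06 s.
t_prop = 6590000/194000000 = 0.0339691 s; RTT = 0.0679381 s.
Cycle = t_tx + RTT = 0.0679411 s.
Throughput = L / cycle = 32000 / 0.0679411 = 471 kbps.

471 kbps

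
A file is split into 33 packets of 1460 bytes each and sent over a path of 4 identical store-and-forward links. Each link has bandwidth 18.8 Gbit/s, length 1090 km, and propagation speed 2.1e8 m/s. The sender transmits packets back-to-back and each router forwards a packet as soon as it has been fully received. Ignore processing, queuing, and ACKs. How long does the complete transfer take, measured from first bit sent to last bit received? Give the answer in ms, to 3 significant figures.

Per-hop transmission t_tx = L/R = 11680/18800000000 = 0.000621277 ms.
Per-hop propagation t_prop = 1090000/210000000 = 5.19048 ms.
Pipeline fill: first packet needs 4·t_tx to clear all hops; remaining 32 packets each add one t_tx.
Total = (4+33-1)·t_tx + 4·t_prop = 36·0.000621277 + 4·5.19048 = 20.8 ms.

20.8 ms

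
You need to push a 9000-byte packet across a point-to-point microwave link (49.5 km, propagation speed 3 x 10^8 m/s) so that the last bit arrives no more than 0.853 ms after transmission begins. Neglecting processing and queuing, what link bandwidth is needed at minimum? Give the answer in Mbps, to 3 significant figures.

105 Mbps

L = 72000 bits.
Propagation delay = 49500 / 300000000 = 0.165 ms.
Transmission budget = 0.853 − 0.165 = 0.688 ms.
R ≥ L / t_tx = 72000 bits / 0.000688 s = 105 Mbps.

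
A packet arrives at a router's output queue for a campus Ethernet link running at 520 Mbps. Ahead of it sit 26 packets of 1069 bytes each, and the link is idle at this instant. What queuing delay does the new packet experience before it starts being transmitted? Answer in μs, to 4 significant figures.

Each queued packet: L/R = 8552/520000000 = 16.4462 μs.
26 queued → 427.6 μs.
Queuing delay = 427.6 μs.

427.6 μs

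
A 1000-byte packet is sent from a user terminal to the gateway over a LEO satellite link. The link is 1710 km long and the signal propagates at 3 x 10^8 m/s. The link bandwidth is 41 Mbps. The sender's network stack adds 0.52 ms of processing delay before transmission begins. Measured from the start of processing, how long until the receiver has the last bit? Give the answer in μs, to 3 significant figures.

L = 1000 × 8 = 8000 bits.
Transmission delay = L/R = 8000 / 41000000 = 195.122 μs.
Propagation delay = d/s = 1710000 m / 300000000 m/s = 5700 μs.
Plus processing delay 0.52 ms = 520 μs.
Total = 6420 μs.

6420 μs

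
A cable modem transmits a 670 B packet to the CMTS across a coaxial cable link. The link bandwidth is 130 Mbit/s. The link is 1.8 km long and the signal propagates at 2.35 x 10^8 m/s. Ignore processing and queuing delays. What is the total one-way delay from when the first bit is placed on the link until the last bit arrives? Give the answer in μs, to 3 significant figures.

48.9 μs

L = 670 × 8 = 5360 bits.
Transmission delay = L/R = 5360 / 130000000 = 41.2308 μs.
Propagation delay = d/s = 1800 m / 235000000 m/s = 7.65957 μs.
Total = 48.9 μs.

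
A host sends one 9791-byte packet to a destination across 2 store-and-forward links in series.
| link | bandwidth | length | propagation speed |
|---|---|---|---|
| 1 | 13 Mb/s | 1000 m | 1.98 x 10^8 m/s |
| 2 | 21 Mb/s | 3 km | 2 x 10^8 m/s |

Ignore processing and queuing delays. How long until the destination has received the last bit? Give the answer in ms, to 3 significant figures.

9.78 ms

L = 9791 × 8 = 78328 bits.
Transmission delays (L/R per hop): 6.02523, 3.7299 ms; sum = 9.75514 ms.
Propagation delays (d/s per hop): 0.00505051, 0.015 ms; sum = 0.0200505 ms.
End-to-end = 9.78 ms.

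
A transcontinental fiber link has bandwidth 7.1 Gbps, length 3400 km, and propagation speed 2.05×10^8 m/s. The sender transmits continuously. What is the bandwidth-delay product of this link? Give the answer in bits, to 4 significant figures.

Propagation delay = 3400000 / 2.05e+08 = 0.0165854 s.
BDP = R × t_prop = 7100000000 × 0.0165854 = 117756000 bits.

117800000 bits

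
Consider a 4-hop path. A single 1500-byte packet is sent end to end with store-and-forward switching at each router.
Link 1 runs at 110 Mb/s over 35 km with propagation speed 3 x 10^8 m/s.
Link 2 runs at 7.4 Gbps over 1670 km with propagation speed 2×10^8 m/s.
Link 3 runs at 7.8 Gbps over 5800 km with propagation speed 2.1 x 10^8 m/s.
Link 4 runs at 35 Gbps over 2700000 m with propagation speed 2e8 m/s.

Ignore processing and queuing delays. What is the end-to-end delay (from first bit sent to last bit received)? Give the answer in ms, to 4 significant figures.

49.70 ms

L = 1500 × 8 = 12000 bits.
Transmission delays (L/R per hop): 0.109091, 0.00162162, 0.00153846, 0.000342857 ms; sum = 0.112594 ms.
Propagation delays (d/s per hop): 0.116667, 8.35, 27.619, 13.5 ms; sum = 49.5857 ms.
End-to-end = 49.70 ms.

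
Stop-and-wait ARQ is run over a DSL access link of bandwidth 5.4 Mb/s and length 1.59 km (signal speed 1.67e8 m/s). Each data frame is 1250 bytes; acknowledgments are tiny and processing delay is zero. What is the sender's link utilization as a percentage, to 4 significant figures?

t_tx = L/R = 10000/5400000 = 0.00185185 s.
t_prop = 1590/167000000 = 9.52096e-06 s; RTT = 1.90419e-05 s.
Cycle = t_tx + RTT = 0.00187089 s.
Utilization = t_tx / cycle = 0.00185185/0.00187089 = 98.98 %.

98.98 %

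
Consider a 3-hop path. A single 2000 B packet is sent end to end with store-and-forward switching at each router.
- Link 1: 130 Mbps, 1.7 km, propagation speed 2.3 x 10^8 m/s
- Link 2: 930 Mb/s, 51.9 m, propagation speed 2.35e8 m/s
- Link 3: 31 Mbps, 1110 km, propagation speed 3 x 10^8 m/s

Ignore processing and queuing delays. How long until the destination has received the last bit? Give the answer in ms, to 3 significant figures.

4.36 ms

L = 2000 × 8 = 16000 bits.
Transmission delays (L/R per hop): 0.123077, 0.0172043, 0.516129 ms; sum = 0.65641 ms.
Propagation delays (d/s per hop): 0.0073913, 0.000220851, 3.7 ms; sum = 3.70761 ms.
End-to-end = 4.36 ms.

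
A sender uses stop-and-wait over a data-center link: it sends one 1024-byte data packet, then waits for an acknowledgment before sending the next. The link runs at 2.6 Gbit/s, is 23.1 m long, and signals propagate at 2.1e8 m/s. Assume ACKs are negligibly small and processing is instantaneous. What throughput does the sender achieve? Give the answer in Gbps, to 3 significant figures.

t_tx = L/R = 8192/2600000000 = 3.15077e-06 s.
t_prop = 23.1/210000000 = 1.1e-07 s; RTT = 2.2e-07 s.
Cycle = t_tx + RTT = 3.37077e-06 s.
Throughput = L / cycle = 8192 / 3.37077e-06 = 2.43 Gbps.

2.43 Gbps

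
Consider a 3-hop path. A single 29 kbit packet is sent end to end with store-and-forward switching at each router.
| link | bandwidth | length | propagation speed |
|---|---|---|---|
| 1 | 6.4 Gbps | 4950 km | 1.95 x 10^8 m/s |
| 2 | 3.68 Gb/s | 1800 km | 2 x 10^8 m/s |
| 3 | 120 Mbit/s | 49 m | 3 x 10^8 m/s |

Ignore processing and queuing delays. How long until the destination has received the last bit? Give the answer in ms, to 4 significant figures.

34.64 ms

L = 29000 bits.
Transmission delays (L/R per hop): 0.00453125, 0.00788043, 0.241667 ms; sum = 0.254078 ms.
Propagation delays (d/s per hop): 25.3846, 9, 0.000163333 ms; sum = 34.3848 ms.
End-to-end = 34.64 ms.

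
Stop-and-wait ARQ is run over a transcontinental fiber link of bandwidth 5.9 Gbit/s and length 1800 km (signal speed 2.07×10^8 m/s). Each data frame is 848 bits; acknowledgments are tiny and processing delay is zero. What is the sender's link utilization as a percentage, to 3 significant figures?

t_tx = L/R = 848/5900000000 = 1.43729e-07 s.
t_prop = 1800000/2.07e+08 = 0.00869565 s; RTT = 0.0173913 s.
Cycle = t_tx + RTT = 0.0173914 s.
Utilization = t_tx / cycle = 1.43729e-07/0.0173914 = 0.000826 %.

0.000826 %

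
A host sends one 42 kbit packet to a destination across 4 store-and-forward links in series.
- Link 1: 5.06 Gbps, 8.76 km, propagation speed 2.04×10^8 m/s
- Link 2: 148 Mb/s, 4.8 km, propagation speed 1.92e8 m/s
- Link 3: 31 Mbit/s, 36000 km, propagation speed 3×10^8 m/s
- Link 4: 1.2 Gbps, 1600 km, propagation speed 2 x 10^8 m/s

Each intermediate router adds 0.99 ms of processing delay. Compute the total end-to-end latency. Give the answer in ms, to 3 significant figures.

133 ms

L = 42000 bits.
Transmission delays (L/R per hop): 0.0083004, 0.283784, 1.35484, 0.035 ms; sum = 1.68192 ms.
Propagation delays (d/s per hop): 0.0429412, 0.025, 120, 8 ms; sum = 128.068 ms.
Processing at 3 router(s): 3 × 0.99 ms = 2.97 ms.
End-to-end = 133 ms.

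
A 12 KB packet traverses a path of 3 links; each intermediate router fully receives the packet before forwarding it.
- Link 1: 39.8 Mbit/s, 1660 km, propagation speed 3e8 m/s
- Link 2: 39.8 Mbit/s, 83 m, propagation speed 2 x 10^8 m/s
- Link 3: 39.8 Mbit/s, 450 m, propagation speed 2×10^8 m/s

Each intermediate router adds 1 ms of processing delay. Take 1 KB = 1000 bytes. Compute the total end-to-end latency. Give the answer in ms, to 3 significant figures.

L = 96000 bits.
Transmission delay per hop = L/R = 96000/39800000 = 2.41206 ms; 3 hops → 7.23618 ms.
Propagation delays (d/s per hop): 5.53333, 0.000415, 0.00225 ms; sum = 5.536 ms.
Processing at 2 router(s): 2 × 1 ms = 2 ms.
End-to-end = 14.8 ms.

14.8 ms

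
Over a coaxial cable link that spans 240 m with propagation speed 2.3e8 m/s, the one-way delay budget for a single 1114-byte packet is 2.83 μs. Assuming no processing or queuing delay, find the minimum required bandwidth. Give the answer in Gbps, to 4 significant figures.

4.988 Gbps

L = 8912 bits.
Propagation delay = 240 / 2.3e+08 = 1.04348 μs.
Transmission budget = 2.83 − 1.04348 = 1.78652 μs.
R ≥ L / t_tx = 8912 bits / 1.78652e-06 s = 4.988 Gbps.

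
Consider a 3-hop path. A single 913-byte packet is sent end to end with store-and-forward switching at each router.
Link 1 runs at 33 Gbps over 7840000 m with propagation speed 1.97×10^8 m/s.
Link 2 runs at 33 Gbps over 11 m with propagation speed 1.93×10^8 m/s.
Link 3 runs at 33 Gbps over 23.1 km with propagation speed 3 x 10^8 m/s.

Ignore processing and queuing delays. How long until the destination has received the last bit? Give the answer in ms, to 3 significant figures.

L = 913 × 8 = 7304 bits.
Transmission delay per hop = L/R = 7304/33000000000 = 0.000221333 ms; 3 hops → 0.000664 ms.
Propagation delays (d/s per hop): 39.797, 5.69948e-05, 0.077 ms; sum = 39.874 ms.
End-to-end = 39.9 ms.

39.9 ms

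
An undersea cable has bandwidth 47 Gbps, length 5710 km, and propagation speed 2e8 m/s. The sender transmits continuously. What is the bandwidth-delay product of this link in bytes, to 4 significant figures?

Propagation delay = 5710000 / 200000000 = 0.02855 s.
BDP = R × t_prop = 47000000000 × 0.02855 = 1341850000 bits.
In bytes: 1341850000/8 = 167700000 bytes.

167700000 bytes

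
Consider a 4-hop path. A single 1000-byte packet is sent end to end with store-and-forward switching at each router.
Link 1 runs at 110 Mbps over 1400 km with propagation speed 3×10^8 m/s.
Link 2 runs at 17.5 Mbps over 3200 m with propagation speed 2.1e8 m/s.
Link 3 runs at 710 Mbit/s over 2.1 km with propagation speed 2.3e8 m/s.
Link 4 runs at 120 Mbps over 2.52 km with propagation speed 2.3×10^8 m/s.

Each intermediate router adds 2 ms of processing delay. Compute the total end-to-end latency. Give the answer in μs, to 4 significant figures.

11310 μs

L = 1000 × 8 = 8000 bits.
Transmission delays (L/R per hop): 72.7273, 457.143, 11.2676, 66.6667 μs; sum = 607.804 μs.
Propagation delays (d/s per hop): 4666.67, 15.2381, 9.13043, 10.9565 μs; sum = 4701.99 μs.
Processing at 3 router(s): 3 × 2 ms = 6000 μs.
End-to-end = 11310 μs.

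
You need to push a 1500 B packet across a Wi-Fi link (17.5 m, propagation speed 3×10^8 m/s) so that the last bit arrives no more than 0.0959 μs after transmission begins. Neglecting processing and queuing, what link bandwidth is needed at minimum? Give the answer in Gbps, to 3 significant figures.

319 Gbps

L = 12000 bits.
Propagation delay = 17.5 / 300000000 = 0.0583333 μs.
Transmission budget = 0.0959 − 0.0583333 = 0.0375667 μs.
R ≥ L / t_tx = 12000 bits / 3.75667e-08 s = 319 Gbps.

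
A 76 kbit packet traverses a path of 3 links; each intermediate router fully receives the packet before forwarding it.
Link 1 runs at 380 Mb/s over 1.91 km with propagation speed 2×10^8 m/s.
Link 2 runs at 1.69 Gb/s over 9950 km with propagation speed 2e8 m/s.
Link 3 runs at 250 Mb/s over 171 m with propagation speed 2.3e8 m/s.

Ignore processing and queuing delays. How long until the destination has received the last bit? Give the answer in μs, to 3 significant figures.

50300 μs

L = 76000 bits.
Transmission delays (L/R per hop): 200, 44.9704, 304 μs; sum = 548.97 μs.
Propagation delays (d/s per hop): 9.55, 49750, 0.743478 μs; sum = 49760.3 μs.
End-to-end = 50300 μs.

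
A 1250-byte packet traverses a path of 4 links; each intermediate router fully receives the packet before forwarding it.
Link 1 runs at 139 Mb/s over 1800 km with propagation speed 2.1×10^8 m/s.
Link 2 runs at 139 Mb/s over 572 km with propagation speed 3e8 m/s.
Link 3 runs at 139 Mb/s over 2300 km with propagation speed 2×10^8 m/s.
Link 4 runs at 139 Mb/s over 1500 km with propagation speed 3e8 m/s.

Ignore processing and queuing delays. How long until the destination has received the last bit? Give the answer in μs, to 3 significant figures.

L = 1250 × 8 = 10000 bits.
Transmission delay per hop = L/R = 10000/139000000 = 71.9424 μs; 4 hops → 287.77 μs.
Propagation delays (d/s per hop): 8571.43, 1906.67, 11500, 5000 μs; sum = 26978.1 μs.
End-to-end = 27300 μs.

27300 μs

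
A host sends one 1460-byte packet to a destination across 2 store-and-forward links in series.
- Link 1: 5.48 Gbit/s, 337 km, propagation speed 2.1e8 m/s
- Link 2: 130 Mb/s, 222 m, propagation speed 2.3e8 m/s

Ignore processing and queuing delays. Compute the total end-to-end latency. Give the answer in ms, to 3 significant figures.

L = 1460 × 8 = 11680 bits.
Transmission delays (L/R per hop): 0.00213139, 0.0898462 ms; sum = 0.0919775 ms.
Propagation delays (d/s per hop): 1.60476, 0.000965217 ms; sum = 1.60573 ms.
End-to-end = 1.70 ms.

1.70 ms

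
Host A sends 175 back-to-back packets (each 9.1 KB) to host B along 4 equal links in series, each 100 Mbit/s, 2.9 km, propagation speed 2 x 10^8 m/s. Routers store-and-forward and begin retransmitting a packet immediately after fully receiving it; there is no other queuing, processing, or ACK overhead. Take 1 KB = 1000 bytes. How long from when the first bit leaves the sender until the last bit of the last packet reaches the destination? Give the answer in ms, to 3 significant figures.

130 ms

Per-hop transmission t_tx = L/R = 72800/100000000 = 0.728 ms.
Per-hop propagation t_prop = 2900/200000000 = 0.0145 ms.
Pipeline fill: first packet needs 4·t_tx to clear all hops; remaining 174 packets each add one t_tx.
Total = (4+175-1)·t_tx + 4·t_prop = 178·0.728 + 4·0.0145 = 130 ms.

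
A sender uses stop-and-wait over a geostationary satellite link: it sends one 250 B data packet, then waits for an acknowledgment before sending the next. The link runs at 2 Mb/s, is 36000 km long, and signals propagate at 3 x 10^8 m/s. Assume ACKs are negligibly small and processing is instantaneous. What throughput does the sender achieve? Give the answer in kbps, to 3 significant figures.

8.30 kbps

t_tx = L/R = 2000/2000000 = 0.001 s.
t_prop = 36000000/300000000 = 0.12 s; RTT = 0.24 s.
Cycle = t_tx + RTT = 0.241 s.
Throughput = L / cycle = 2000 / 0.241 = 8.30 kbps.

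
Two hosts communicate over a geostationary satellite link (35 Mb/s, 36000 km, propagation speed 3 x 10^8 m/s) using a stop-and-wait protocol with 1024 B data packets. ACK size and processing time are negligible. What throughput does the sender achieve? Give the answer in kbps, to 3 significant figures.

t_tx = L/R = 8192/35000000 = 0.000234057 s.
t_prop = 36000000/300000000 = 0.12 s; RTT = 0.24 s.
Cycle = t_tx + RTT = 0.240234 s.
Throughput = L / cycle = 8192 / 0.240234 = 34.1 kbps.

34.1 kbps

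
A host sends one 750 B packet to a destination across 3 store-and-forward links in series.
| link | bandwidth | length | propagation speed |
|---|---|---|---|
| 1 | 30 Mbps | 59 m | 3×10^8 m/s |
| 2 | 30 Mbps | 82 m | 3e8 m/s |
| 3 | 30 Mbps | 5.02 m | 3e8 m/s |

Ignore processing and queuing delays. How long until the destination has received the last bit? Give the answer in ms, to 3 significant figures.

L = 750 × 8 = 6000 bits.
Transmission delay per hop = L/R = 6000/30000000 = 0.2 ms; 3 hops → 0.6 ms.
Propagation delays (d/s per hop): 0.000196667, 0.000273333, 1.67333e-05 ms; sum = 0.000486733 ms.
End-to-end = 0.600 ms.

0.600 ms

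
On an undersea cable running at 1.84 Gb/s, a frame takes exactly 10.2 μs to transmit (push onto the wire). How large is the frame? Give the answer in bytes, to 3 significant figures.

2350 bytes

L = R × t_tx = 1840000000 b/s × 1.02e-05 s = 18768 bits.
In bytes: 18768 / 8 = 2350 bytes.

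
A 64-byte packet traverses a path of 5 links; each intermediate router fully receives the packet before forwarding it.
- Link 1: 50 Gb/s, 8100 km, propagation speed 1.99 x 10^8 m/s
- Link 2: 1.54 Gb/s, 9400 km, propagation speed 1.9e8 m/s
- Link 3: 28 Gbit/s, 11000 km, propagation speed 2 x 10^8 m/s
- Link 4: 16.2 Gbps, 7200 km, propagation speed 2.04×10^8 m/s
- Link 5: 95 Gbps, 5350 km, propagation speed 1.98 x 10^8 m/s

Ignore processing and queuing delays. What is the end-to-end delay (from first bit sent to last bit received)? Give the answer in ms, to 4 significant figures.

207.5 ms

L = 64 × 8 = 512 bits.
Transmission delays (L/R per hop): 1.024e-05, 0.000332468, 1.82857e-05, 3.16049e-05, 5.38947e-06 ms; sum = 0.000397988 ms.
Propagation delays (d/s per hop): 40.7035, 49.4737, 55, 35.2941, 27.0202 ms; sum = 207.492 ms.
End-to-end = 207.5 ms.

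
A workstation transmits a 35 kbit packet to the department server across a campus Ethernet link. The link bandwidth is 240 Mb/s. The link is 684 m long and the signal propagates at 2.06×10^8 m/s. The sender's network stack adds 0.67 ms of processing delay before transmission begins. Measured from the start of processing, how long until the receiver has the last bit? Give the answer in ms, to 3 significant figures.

L = 35000 bits.
Transmission delay = L/R = 35000 / 240000000 = 0.145833 ms.
Propagation delay = d/s = 684 m / 206000000 m/s = 0.00332039 ms.
Plus processing delay 0.67 ms = 0.67 ms.
Total = 0.819 ms.

0.819 ms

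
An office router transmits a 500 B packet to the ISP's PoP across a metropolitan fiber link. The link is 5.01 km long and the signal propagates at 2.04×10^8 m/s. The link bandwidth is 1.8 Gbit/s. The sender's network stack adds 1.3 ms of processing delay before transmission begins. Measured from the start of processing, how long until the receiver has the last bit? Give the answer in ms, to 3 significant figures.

L = 500 × 8 = 4000 bits.
Transmission delay = L/R = 4000 / 1800000000 = 0.00222222 ms.
Propagation delay = d/s = 5010 m / 204000000 m/s = 0.0245588 ms.
Plus processing delay 1.3 ms = 1.3 ms.
Total = 1.33 ms.

1.33 ms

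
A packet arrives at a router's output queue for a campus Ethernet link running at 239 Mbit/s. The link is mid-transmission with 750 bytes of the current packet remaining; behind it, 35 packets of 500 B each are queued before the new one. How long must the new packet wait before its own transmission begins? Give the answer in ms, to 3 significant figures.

0.611 ms

Each queued packet: L/R = 4000/239000000 = 0.0167364 ms.
35 queued → 0.585774 ms.
Plus remaining 6000 bits of current packet: 0.0251046 ms.
Queuing delay = 0.611 ms.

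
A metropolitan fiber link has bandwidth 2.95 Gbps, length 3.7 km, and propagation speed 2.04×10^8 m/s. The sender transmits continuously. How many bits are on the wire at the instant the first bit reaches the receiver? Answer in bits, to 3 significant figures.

53500 bits

Propagation delay = 3700 / 204000000 = 1.81373e-05 s.
BDP = R × t_prop = 2950000000 × 1.81373e-05 = 53504.9 bits.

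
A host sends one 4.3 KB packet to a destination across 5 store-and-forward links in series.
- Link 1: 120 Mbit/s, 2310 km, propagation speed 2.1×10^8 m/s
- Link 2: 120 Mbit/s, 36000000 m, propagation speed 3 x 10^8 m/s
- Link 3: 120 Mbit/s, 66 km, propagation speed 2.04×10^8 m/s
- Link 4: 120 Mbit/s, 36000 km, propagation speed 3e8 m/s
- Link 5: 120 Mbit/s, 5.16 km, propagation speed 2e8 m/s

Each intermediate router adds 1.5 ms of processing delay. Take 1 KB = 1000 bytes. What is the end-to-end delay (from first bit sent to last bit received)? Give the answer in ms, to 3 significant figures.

259 ms

L = 34400 bits.
Transmission delay per hop = L/R = 34400/120000000 = 0.286667 ms; 5 hops → 1.43333 ms.
Propagation delays (d/s per hop): 11, 120, 0.323529, 120, 0.0258 ms; sum = 251.349 ms.
Processing at 4 router(s): 4 × 1.5 ms = 6 ms.
End-to-end = 259 ms.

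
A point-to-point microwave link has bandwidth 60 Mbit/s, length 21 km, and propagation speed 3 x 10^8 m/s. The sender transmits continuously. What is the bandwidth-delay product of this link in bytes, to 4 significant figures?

Propagation delay = 21000 / 300000000 = 7e-05 s.
BDP = R × t_prop = 60000000 × 7e-05 = 4200 bits.
In bytes: 4200/8 = 525.0 bytes.

525.0 bytes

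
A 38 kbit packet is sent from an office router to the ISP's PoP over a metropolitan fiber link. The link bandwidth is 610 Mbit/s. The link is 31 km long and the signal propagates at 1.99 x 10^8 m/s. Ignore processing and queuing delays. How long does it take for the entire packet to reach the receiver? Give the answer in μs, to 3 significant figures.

218 μs

L = 38000 bits.
Transmission delay = L/R = 38000 / 610000000 = 62.2951 μs.
Propagation delay = d/s = 31000 m / 199000000 m/s = 155.779 μs.
Total = 218 μs.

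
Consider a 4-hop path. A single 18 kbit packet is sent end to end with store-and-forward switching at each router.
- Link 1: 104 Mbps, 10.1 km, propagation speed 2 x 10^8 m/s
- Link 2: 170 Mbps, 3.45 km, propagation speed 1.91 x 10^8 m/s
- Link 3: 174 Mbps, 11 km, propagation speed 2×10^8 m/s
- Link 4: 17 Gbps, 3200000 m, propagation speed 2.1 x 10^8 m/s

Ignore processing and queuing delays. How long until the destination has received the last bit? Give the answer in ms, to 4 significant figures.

15.75 ms

L = 18000 bits.
Transmission delays (L/R per hop): 0.173077, 0.105882, 0.103448, 0.00105882 ms; sum = 0.383466 ms.
Propagation delays (d/s per hop): 0.0505, 0.0180628, 0.055, 15.2381 ms; sum = 15.3617 ms.
End-to-end = 15.75 ms.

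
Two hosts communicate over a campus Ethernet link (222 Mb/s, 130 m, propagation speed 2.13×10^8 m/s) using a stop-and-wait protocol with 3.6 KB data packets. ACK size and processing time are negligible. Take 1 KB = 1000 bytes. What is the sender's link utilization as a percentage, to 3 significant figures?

99.1 %

t_tx = L/R = 28800/222000000 = 0.00012973 s.
t_prop = 130/213000000 = 6.10329e-07 s; RTT = 1.22066e-06 s.
Cycle = t_tx + RTT = 0.00013095 s.
Utilization = t_tx / cycle = 0.00012973/0.00013095 = 99.1 %.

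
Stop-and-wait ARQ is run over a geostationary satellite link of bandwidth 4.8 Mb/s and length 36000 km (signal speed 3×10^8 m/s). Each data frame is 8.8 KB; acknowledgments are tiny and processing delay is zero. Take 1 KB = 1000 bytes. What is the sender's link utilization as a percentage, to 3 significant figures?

t_tx = L/R = 70400/4800000 = 0.0146667 s.
t_prop = 36000000/300000000 = 0.12 s; RTT = 0.24 s.
Cycle = t_tx + RTT = 0.254667 s.
Utilization = t_tx / cycle = 0.0146667/0.254667 = 5.76 %.

5.76 %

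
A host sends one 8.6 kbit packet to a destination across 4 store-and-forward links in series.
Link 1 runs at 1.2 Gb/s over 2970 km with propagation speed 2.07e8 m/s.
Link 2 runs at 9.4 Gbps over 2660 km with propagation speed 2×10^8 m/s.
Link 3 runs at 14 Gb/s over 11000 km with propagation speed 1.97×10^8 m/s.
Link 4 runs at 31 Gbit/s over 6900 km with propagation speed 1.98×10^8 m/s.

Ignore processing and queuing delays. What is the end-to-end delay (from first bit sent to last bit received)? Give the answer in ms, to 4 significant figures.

118.3 ms

L = 8600 bits.
Transmission delays (L/R per hop): 0.00716667, 0.000914894, 0.000614286, 0.000277419 ms; sum = 0.00897327 ms.
Propagation delays (d/s per hop): 14.3478, 13.3, 55.8376, 34.8485 ms; sum = 118.334 ms.
End-to-end = 118.3 ms.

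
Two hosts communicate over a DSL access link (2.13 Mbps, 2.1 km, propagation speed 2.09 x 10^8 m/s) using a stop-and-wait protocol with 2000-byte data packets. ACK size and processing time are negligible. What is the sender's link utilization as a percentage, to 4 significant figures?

99.73 %

t_tx = L/R = 16000/2130000 = 0.00751174 s.
t_prop = 2100/209000000 = 1.00478e-05 s; RTT = 2.00957e-05 s.
Cycle = t_tx + RTT = 0.00753183 s.
Utilization = t_tx / cycle = 0.00751174/0.00753183 = 99.73 %.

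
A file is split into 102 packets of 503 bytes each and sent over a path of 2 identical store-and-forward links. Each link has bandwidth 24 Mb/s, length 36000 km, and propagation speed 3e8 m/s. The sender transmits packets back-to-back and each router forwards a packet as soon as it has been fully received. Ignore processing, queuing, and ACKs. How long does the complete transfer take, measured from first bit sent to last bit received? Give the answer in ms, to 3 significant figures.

Per-hop transmission t_tx = L/R = 4024/24000000 = 0.167667 ms.
Per-hop propagation t_prop = 36000000/300000000 = 120 ms.
Pipeline fill: first packet needs 2·t_tx to clear all hops; remaining 101 packets each add one t_tx.
Total = (2+102-1)·t_tx + 2·t_prop = 103·0.167667 + 2·120 = 257 ms.

257 ms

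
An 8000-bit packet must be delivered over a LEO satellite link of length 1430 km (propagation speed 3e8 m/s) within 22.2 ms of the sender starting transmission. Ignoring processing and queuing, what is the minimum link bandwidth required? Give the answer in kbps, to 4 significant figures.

Propagation delay = 1430000 / 300000000 = 4.76667 ms.
Transmission budget = 22.2 − 4.76667 = 17.4333 ms.
R ≥ L / t_tx = 8000 bits / 0.0174333 s = 458.9 kbps.

458.9 kbps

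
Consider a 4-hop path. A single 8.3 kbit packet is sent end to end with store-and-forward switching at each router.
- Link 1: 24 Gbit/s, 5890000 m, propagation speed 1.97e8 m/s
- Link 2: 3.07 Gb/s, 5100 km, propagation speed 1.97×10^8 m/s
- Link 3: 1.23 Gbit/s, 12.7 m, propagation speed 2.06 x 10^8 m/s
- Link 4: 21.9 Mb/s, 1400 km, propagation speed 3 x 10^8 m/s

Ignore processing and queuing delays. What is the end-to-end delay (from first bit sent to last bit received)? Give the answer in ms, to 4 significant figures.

L = 8300 bits.
Transmission delays (L/R per hop): 0.000345833, 0.00270358, 0.00674797, 0.378995 ms; sum = 0.388793 ms.
Propagation delays (d/s per hop): 29.8985, 25.8883, 6.16505e-05, 4.66667 ms; sum = 60.4535 ms.
End-to-end = 60.84 ms.

60.84 ms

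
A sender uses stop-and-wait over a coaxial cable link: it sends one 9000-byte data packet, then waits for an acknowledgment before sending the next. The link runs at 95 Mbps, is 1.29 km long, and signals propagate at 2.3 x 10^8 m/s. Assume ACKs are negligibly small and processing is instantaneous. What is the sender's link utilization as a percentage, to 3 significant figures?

t_tx = L/R = 72000/95000000 = 0.000757895 s.
t_prop = 1290/2.3e+08 = 5.6087e-06 s; RTT = 1.12174e-05 s.
Cycle = t_tx + RTT = 0.000769112 s.
Utilization = t_tx / cycle = 0.000757895/0.000769112 = 98.5 %.

98.5 %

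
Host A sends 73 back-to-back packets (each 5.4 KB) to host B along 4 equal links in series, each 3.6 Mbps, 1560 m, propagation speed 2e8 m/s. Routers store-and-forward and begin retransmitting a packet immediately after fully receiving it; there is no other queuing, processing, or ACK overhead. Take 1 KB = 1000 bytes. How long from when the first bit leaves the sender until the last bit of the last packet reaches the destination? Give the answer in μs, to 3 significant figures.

912000 μs

Per-hop transmission t_tx = L/R = 43200/3600000 = 12000 μs.
Per-hop propagation t_prop = 1560/200000000 = 7.8 μs.
Pipeline fill: first packet needs 4·t_tx to clear all hops; remaining 72 packets each add one t_tx.
Total = (4+73-1)·t_tx + 4·t_prop = 76·12000 + 4·7.8 = 912000 μs.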